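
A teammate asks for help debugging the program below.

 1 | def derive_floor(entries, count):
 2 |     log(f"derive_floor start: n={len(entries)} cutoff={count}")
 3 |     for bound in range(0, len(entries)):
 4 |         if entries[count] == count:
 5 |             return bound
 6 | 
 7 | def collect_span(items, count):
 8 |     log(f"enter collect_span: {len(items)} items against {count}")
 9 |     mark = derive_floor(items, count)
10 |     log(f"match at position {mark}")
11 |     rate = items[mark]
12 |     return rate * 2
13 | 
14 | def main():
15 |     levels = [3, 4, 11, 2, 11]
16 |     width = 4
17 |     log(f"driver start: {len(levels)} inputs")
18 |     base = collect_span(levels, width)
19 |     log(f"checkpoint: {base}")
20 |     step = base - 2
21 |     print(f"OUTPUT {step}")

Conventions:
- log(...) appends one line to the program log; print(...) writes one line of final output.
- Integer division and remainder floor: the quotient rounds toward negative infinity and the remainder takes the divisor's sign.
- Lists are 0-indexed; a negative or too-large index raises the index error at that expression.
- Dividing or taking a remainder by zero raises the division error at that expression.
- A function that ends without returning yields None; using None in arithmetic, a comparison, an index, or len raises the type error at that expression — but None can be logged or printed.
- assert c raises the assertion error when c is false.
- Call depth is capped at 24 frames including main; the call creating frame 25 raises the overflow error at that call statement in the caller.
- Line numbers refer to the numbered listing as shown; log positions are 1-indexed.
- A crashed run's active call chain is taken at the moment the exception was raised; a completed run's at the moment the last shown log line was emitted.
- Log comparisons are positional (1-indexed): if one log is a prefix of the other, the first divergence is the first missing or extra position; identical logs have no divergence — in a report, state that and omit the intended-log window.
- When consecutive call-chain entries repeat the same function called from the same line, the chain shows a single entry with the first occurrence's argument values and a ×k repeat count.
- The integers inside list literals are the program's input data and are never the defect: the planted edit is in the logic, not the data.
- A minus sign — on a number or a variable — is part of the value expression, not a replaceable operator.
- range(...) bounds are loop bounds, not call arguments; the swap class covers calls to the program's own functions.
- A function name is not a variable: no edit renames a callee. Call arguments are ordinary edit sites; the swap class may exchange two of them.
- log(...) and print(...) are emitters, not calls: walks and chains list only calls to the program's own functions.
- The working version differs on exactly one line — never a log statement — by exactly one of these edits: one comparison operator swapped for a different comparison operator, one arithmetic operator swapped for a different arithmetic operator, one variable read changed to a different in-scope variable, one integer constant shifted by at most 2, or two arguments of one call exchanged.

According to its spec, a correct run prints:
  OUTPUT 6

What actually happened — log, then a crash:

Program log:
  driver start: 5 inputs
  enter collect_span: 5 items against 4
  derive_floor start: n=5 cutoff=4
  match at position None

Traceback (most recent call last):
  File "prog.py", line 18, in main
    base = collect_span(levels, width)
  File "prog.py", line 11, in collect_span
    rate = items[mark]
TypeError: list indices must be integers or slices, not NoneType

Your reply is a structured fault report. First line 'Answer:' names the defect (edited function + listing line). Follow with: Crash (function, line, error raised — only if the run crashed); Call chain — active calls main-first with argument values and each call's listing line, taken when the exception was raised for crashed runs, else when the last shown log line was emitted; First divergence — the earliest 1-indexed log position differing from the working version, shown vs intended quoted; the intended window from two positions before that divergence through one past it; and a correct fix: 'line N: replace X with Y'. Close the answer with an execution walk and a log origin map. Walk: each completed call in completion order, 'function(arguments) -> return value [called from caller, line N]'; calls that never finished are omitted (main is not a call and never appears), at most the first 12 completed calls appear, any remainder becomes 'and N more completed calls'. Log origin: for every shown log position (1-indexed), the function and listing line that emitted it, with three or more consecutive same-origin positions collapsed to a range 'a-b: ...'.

Answer: the defect is in derive_floor at line 4.
Core observation: Everything matches until log position 4, which reads 'match at position None' in place of 'match at position 1'.
Crash: collect_span, line 11, TypeError.
Call chain: main -> collect_span([3, 4, 11, 2, 11], 4) (called at line 18).
First divergence: at position 4 the run shows 'match at position None' where the working version logs 'match at position 1'.
Intended log window:
  2: enter collect_span: 5 items against 4
  3: derive_floor start: n=5 cutoff=4
  4: match at position 1
  5: checkpoint: 8
Execution walk:
  derive_floor([3, 4, 11, 2, 11], 4) -> None  [called from collect_span, line 9]
Origin of each log line:
  1: emitted by main (line 17)
  2: emitted by collect_span (line 8)
  3: emitted by derive_floor (line 2)
  4: emitted by collect_span (line 10)
A correct fix: line 4: replace `entries[count]` with `entries[bound]`.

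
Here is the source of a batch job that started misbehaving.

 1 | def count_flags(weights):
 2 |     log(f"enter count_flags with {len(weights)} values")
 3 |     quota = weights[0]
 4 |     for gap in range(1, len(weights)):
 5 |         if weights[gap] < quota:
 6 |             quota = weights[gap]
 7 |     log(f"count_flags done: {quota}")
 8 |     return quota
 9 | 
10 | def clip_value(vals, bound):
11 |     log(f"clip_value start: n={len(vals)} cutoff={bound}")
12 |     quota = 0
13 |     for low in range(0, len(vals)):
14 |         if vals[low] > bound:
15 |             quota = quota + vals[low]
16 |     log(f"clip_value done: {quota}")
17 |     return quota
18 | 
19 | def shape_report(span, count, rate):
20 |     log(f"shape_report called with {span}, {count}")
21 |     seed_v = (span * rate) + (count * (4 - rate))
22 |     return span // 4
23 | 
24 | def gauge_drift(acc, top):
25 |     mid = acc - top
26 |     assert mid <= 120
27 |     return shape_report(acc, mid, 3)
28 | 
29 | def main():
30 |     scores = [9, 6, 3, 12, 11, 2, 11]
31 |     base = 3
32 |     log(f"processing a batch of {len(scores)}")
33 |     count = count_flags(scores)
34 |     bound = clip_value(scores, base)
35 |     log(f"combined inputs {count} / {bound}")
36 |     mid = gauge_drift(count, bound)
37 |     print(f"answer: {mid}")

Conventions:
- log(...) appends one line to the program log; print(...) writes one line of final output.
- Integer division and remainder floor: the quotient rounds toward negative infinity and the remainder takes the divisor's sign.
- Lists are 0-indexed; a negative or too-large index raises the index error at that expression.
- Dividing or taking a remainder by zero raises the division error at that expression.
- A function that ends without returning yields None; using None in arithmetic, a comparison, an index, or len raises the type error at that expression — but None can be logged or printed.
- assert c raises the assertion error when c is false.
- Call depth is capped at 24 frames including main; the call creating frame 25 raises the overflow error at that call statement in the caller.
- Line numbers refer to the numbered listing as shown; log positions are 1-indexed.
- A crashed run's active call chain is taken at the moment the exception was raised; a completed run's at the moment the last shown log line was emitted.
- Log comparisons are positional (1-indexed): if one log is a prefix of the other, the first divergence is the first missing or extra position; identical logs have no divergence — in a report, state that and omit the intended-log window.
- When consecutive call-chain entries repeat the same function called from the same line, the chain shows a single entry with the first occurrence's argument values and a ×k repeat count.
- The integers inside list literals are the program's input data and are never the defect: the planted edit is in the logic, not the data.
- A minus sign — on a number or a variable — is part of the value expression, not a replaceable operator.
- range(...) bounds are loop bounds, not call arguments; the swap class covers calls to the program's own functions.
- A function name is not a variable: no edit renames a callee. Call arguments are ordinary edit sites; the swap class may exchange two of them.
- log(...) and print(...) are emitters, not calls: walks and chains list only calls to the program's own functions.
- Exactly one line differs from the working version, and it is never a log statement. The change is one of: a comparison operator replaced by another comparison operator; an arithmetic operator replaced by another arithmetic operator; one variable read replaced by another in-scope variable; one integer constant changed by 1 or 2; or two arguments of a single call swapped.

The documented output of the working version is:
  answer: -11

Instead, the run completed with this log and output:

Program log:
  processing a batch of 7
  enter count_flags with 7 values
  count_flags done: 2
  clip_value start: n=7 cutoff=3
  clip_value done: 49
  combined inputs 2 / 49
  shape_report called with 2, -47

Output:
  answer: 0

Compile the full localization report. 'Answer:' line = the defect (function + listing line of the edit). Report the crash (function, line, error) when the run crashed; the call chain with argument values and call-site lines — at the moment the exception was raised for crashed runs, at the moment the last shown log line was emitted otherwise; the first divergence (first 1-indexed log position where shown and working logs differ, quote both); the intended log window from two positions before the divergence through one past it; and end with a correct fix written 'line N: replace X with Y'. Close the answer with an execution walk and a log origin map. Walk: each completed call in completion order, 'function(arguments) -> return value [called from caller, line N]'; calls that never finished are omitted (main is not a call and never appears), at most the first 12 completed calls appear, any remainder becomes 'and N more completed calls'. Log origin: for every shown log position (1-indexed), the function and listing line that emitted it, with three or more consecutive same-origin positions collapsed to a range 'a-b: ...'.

Answer: the defect is in shape_report at line 22.
The tell: Every logged value matches the working version; the printed result is what differs.
Call chain: main -> gauge_drift(2, 49) (called at line 36) -> shape_report(2, -47, 3) (called at line 27).
First divergence: there is none — every log position agrees.
Execution walk:
  count_flags([9, 6, 3, 12, 11, 2, 11]) -> 2  [called from main, line 33]
  clip_value([9, 6, 3, 12, 11, 2, 11], 3) -> 49  [called from main, line 34]
  shape_report(2, -47, 3) -> 0  [called from gauge_drift, line 27]
  gauge_drift(2, 49) -> 0  [called from main, line 36]
Log line origins:
  1: logged in main at line 32
  2: logged in count_flags at line 2
  3: logged in count_flags at line 7
  4: logged in clip_value at line 11
  5: logged in clip_value at line 16
  6: logged in main at line 35
  7: logged in shape_report at line 20
A correct fix: line 22: replace `span` with `seed_v`.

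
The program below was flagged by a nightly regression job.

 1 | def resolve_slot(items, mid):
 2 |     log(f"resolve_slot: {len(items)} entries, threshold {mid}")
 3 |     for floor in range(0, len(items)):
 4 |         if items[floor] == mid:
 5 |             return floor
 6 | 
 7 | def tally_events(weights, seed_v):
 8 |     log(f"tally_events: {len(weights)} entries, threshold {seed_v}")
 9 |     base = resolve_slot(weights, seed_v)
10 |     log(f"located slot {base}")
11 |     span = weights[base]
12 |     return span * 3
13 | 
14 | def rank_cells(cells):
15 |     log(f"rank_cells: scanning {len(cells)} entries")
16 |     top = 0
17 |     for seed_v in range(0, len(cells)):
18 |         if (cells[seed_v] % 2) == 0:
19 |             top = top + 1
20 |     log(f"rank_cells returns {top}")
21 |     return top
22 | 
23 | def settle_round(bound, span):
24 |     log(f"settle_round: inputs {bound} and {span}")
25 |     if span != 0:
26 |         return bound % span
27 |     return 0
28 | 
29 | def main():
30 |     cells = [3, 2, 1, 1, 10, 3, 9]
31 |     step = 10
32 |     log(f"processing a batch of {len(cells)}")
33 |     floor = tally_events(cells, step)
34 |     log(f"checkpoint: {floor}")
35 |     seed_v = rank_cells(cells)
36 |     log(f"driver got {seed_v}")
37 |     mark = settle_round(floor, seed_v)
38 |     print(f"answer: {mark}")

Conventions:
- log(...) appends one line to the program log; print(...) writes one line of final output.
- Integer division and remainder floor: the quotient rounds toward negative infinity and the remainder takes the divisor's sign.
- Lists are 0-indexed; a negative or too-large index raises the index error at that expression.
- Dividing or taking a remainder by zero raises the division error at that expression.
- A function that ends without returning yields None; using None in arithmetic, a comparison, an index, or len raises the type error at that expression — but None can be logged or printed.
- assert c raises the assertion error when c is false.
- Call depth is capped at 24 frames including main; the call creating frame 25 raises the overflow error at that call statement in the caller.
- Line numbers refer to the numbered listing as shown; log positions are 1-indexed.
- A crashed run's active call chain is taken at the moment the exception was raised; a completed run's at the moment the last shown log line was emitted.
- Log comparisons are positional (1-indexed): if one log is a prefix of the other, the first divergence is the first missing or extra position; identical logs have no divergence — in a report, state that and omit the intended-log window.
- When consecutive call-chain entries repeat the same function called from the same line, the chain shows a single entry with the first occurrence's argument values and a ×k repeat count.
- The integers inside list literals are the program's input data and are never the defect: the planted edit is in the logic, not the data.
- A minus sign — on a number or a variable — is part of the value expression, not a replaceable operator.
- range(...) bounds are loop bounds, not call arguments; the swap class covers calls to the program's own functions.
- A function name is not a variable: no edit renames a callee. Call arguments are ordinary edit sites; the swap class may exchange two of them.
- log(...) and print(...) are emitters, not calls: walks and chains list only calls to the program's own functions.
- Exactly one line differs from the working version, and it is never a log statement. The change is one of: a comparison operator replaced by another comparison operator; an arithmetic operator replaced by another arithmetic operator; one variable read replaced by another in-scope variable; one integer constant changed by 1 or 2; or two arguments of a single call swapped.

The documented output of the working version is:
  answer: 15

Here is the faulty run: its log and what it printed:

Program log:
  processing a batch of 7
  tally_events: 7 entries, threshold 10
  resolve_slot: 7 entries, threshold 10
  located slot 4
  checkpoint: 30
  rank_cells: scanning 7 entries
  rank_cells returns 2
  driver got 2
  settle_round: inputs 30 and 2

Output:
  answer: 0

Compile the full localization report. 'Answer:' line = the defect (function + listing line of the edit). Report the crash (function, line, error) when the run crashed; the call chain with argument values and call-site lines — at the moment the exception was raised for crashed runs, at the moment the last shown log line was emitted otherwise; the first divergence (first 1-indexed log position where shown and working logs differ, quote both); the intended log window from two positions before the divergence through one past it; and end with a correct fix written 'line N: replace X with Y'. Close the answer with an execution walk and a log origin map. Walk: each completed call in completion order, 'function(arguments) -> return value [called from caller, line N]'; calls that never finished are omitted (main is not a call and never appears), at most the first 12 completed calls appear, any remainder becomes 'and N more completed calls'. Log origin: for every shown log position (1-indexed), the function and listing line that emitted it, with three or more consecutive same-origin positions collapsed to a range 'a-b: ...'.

Answer: the defect is in settle_round at line 26.
The tell: Nothing in the log betrays the bug — only the output does.
Call chain: main -> settle_round(30, 2) (called at line 37).
First divergence: there is none — every log position agrees.
Execution walk:
  resolve_slot([3, 2, 1, 1, 10, 3, 9], 10) -> 4  [called from tally_events, line 9]
  tally_events([3, 2, 1, 1, 10, 3, 9], 10) -> 30  [called from main, line 33]
  rank_cells([3, 2, 1, 1, 10, 3, 9]) -> 2  [called from main, line 35]
  settle_round(30, 2) -> 0  [called from main, line 37]
Log origin:
  1: from main, line 32
  2: from tally_events, line 8
  3: from resolve_slot, line 2
  4: from tally_events, line 10
  5: from main, line 34
  6: from rank_cells, line 15
  7: from rank_cells, line 20
  8: from main, line 36
  9: from settle_round, line 24
A correct fix: line 26: replace `%` with `//`.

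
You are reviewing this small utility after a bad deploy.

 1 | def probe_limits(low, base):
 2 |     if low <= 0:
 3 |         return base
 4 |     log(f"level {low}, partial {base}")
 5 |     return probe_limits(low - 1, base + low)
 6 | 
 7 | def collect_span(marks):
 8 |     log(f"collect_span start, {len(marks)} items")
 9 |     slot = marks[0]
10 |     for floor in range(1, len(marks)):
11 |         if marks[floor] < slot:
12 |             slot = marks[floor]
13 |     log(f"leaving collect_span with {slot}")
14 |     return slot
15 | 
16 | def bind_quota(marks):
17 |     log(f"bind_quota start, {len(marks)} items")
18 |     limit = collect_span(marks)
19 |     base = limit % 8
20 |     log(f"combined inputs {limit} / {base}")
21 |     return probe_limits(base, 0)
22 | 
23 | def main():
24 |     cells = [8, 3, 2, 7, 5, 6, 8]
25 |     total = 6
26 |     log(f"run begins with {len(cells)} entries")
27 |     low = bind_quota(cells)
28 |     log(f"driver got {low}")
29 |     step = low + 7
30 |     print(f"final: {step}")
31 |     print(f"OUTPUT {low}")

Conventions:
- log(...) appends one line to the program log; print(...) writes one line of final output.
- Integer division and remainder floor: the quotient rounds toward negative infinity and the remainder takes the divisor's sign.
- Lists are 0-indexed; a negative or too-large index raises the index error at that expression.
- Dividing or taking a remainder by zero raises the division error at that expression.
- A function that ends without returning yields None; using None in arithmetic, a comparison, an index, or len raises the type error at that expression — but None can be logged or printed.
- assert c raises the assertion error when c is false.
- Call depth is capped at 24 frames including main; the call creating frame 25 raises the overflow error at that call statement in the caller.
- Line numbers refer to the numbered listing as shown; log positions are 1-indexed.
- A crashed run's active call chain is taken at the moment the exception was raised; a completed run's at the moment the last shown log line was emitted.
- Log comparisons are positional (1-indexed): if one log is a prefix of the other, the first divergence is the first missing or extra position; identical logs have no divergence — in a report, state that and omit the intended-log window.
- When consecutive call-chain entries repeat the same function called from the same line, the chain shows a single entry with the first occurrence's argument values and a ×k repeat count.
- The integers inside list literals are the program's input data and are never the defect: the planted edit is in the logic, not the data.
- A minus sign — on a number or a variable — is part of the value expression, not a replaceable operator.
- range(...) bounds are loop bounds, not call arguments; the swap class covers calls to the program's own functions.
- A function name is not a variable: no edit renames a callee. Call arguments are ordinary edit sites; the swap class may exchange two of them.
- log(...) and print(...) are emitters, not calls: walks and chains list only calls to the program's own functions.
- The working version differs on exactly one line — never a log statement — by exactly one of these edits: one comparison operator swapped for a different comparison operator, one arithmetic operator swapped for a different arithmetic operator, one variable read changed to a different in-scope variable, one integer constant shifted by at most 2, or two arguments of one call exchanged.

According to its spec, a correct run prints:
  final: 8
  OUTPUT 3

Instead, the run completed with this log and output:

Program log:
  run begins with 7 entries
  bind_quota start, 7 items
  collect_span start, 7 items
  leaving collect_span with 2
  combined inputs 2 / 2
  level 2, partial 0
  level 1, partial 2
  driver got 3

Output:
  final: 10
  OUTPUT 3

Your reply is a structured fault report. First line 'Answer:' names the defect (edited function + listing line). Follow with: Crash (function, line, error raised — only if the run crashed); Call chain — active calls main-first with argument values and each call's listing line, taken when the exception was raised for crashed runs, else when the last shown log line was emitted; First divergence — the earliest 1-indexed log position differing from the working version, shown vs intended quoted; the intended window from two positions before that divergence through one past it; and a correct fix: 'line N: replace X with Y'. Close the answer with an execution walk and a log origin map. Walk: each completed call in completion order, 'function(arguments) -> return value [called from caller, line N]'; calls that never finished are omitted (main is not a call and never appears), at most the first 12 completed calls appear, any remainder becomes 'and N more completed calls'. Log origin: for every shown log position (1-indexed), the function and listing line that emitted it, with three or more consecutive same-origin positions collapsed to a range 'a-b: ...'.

Answer: the defect is in main at line 29.
Key observation: The logs agree in full; only the final output differs.
Call chain: main.
First divergence: none; the two logs match at every position.
Execution walk:
  collect_span([8, 3, 2, 7, 5, 6, 8]) -> 2  [called from bind_quota, line 18]
  probe_limits(0, 3) -> 3  [called from probe_limits, line 5]
  probe_limits(1, 2) -> 3  [called from probe_limits, line 5]
  probe_limits(2, 0) -> 3  [called from bind_quota, line 21]
  bind_quota([8, 3, 2, 7, 5, 6, 8]) -> 3  [called from main, line 27]
Log origins:
  1: emitted by main (line 26)
  2: emitted by bind_quota (line 17)
  3: emitted by collect_span (line 8)
  4: emitted by collect_span (line 13)
  5: emitted by bind_quota (line 20)
  6: emitted by probe_limits (line 4)
  7: emitted by probe_limits (line 4)
  8: emitted by main (line 28)
A correct fix: line 29: replace `7` with `5`.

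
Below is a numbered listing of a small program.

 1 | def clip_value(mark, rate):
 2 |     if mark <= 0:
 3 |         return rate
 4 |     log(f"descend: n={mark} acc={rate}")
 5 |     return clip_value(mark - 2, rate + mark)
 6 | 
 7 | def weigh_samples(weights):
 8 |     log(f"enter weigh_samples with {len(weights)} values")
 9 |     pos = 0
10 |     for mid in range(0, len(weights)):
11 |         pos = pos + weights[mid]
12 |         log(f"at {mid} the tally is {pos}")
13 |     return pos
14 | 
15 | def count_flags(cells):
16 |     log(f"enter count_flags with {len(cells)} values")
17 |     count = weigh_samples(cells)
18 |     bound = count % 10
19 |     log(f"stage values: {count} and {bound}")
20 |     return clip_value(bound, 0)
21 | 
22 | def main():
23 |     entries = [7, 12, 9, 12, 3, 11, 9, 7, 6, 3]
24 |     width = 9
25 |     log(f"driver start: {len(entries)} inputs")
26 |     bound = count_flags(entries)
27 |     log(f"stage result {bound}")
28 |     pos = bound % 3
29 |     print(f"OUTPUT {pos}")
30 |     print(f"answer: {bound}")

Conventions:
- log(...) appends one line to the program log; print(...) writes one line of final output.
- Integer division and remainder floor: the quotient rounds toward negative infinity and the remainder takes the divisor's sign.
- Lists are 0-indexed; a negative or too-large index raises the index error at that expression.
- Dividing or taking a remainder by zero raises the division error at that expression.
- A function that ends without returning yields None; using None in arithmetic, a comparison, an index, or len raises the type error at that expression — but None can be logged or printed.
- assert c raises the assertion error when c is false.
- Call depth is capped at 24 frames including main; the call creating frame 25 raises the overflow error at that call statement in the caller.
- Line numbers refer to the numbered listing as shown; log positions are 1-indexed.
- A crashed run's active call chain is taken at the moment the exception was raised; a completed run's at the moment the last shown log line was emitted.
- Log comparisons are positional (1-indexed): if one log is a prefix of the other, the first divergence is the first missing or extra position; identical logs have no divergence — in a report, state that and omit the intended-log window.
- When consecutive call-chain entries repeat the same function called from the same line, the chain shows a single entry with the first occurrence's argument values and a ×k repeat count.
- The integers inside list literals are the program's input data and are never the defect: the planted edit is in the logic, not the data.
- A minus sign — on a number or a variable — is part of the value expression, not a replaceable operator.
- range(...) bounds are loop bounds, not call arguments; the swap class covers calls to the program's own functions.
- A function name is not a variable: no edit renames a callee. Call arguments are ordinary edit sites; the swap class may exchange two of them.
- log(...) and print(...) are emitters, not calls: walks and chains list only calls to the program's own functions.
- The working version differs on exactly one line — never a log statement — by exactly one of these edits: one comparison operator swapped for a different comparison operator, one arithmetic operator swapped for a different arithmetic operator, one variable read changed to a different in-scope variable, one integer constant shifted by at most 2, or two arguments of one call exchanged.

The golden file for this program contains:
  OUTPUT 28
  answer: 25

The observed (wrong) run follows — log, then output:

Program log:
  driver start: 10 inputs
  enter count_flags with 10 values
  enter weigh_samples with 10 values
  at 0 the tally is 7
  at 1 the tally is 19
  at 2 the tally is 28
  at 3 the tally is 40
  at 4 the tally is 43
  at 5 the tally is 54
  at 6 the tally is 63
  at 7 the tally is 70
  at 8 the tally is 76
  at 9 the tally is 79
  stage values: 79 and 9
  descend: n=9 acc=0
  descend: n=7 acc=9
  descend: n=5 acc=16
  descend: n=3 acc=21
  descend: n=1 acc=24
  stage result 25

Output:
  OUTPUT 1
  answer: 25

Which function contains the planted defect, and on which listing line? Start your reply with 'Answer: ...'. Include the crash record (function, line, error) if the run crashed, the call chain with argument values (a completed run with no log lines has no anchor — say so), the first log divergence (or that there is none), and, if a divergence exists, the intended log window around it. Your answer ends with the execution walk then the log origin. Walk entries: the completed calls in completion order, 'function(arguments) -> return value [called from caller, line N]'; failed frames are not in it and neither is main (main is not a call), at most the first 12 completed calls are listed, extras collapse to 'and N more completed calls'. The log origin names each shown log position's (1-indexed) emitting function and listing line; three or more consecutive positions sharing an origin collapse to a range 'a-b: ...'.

Answer: the defect is in main at line 28.
Core observation: The logs agree in full; only the final output differs.
Call chain: main.
First divergence: none; the two logs match at every position.
Execution walk:
  weigh_samples([7, 12, 9, 12, 3, 11, 9, 7, 6, 3]) -> 79  [called from count_flags, line 17]
  clip_value(-1, 25) -> 25  [called from clip_value, line 5]
  clip_value(1, 24) -> 25  [called from clip_value, line 5]
  clip_value(3, 21) -> 25  [called from clip_value, line 5]
  clip_value(5, 16) -> 25  [called from clip_value, line 5]
  clip_value(7, 9) -> 25  [called from clip_value, line 5]
  clip_value(9, 0) -> 25  [called from count_flags, line 20]
  count_flags([7, 12, 9, 12, 3, 11, 9, 7, 6, 3]) -> 25  [called from main, line 26]
Log line origins:
  1 — main, line 25
  2 — count_flags, line 16
  3 — weigh_samples, line 8
  4-13 — weigh_samples, line 12
  14 — count_flags, line 19
  15-19 — clip_value, line 4
  20 — main, line 27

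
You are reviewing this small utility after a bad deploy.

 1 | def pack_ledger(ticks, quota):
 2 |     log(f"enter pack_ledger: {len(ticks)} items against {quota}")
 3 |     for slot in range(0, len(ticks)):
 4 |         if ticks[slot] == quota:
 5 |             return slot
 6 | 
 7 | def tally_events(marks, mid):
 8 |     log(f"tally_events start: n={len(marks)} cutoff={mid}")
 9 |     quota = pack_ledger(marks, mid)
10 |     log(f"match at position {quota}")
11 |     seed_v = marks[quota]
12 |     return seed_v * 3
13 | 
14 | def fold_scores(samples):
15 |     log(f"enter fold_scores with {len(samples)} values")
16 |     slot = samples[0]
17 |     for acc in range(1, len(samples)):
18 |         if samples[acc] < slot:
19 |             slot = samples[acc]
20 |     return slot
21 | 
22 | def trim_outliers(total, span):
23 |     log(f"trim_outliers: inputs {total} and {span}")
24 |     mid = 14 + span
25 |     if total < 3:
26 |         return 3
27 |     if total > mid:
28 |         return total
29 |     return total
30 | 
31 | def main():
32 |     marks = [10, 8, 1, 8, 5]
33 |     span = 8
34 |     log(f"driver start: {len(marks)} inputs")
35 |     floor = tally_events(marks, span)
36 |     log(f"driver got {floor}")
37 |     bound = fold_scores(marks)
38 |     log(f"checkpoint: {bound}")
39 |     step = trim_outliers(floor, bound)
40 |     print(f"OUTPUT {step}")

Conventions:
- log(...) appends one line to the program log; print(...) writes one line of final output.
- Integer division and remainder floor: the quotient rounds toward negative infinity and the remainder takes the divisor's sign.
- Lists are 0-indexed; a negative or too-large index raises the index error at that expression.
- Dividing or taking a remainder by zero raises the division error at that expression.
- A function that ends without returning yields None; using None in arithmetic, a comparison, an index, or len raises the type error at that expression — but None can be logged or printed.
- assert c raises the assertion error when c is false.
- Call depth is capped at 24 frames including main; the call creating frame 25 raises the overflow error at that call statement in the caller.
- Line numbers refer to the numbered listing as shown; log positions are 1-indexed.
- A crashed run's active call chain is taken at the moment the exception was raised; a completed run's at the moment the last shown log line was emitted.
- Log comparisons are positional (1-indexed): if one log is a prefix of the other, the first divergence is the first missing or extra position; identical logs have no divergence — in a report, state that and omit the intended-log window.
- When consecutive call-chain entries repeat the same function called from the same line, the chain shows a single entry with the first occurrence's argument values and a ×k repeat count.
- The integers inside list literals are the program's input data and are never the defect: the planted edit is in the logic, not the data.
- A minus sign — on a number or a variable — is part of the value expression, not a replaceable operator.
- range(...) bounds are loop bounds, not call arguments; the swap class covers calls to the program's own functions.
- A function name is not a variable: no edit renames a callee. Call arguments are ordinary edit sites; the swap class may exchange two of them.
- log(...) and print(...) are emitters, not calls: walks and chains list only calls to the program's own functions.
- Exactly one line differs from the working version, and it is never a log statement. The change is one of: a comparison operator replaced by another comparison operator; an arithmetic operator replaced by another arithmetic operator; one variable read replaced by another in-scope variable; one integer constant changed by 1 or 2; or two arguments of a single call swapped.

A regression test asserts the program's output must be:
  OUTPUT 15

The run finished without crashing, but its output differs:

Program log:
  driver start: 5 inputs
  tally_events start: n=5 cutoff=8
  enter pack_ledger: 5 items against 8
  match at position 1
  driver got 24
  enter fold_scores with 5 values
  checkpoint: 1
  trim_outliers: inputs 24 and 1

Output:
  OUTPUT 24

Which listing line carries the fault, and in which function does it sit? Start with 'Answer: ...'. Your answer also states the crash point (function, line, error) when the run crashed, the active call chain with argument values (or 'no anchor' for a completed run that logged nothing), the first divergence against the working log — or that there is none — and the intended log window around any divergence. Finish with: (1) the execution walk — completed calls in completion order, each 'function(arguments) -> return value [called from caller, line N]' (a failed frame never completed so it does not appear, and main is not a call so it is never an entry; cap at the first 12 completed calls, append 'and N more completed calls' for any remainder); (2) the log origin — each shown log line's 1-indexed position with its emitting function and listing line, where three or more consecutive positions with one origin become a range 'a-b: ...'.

Answer: the defect is in trim_outliers at line 28.
Core observation: No log line changed; the fault shows up purely in the output.
Call chain: main -> trim_outliers(24, 1) (called at line 39).
First divergence: none — the logs agree in full.
Execution walk:
  pack_ledger([10, 8, 1, 8, 5], 8) -> 1  [called from tally_events, line 9]
  tally_events([10, 8, 1, 8, 5], 8) -> 24  [called from main, line 35]
  fold_scores([10, 8, 1, 8, 5]) -> 1  [called from main, line 37]
  trim_outliers(24, 1) -> 24  [called from main, line 39]
Log line origins:
  1: emitted by main (line 34)
  2: emitted by tally_events (line 8)
  3: emitted by pack_ledger (line 2)
  4: emitted by tally_events (line 10)
  5: emitted by main (line 36)
  6: emitted by fold_scores (line 15)
  7: emitted by main (line 38)
  8: emitted by trim_outliers (line 23)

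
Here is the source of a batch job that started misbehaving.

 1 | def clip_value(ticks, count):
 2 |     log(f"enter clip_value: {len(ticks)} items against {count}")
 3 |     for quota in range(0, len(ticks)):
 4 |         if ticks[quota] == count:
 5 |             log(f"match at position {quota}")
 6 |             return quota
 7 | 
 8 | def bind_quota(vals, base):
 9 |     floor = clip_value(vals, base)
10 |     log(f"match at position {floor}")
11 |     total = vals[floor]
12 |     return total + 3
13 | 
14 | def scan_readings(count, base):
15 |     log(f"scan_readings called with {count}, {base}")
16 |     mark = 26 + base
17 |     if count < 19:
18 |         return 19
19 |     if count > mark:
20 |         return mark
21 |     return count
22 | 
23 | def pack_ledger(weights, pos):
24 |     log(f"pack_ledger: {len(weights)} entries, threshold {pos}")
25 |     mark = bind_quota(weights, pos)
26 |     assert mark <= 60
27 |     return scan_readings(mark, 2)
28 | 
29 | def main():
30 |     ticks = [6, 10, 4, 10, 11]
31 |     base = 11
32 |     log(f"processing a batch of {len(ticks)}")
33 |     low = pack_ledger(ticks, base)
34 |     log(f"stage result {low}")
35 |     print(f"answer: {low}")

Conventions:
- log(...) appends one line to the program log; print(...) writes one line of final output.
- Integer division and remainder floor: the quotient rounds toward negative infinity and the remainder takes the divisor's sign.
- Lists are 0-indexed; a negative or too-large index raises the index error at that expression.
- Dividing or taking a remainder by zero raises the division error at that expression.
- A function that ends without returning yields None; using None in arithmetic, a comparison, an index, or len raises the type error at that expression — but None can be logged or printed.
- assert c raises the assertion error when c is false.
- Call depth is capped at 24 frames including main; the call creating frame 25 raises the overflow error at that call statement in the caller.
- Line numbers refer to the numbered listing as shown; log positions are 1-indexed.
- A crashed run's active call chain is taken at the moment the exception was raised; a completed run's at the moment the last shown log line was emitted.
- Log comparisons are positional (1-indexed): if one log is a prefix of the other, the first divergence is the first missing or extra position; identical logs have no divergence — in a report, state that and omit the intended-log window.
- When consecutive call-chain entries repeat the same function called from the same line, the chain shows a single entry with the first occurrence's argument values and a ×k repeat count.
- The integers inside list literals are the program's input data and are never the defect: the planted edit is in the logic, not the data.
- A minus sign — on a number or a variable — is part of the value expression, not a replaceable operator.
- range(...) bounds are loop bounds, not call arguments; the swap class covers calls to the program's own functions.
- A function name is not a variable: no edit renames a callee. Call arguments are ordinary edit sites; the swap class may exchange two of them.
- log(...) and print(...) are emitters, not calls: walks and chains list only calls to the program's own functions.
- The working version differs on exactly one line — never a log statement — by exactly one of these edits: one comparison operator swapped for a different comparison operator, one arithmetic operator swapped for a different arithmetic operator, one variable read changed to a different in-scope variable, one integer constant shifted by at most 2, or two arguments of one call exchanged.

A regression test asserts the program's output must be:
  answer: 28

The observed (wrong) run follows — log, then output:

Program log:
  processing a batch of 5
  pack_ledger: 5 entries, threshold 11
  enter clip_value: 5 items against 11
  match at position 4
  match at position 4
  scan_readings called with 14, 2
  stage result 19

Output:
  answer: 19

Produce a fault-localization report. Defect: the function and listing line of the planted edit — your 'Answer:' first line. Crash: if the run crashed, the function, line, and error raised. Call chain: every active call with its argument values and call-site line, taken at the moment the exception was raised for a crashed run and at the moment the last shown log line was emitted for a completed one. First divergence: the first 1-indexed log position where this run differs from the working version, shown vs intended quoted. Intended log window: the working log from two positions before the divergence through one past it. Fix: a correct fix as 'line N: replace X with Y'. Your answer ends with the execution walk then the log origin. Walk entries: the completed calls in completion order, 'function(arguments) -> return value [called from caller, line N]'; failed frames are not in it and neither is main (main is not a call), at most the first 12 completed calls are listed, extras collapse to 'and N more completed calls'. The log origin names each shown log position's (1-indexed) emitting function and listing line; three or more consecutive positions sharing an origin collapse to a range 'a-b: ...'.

Answer: the defect is in bind_quota at line 12.
The tell: The log first diverges at position 6: the faulty run prints 'scan_readings called with 14, 2' where the working version prints 'scan_readings called with 33, 2'.
Call chain: main.
First divergence: at position 6 the run shows 'scan_readings called with 14, 2' where the working version logs 'scan_readings called with 33, 2'.
Intended log window:
  4: match at position 4
  5: match at position 4
  6: scan_readings called with 33, 2
  7: stage result 28
Execution walk:
  clip_value([6, 10, 4, 10, 11], 11) -> 4  [called from bind_quota, line 9]
  bind_quota([6, 10, 4, 10, 11], 11) -> 14  [called from pack_ledger, line 25]
  scan_readings(14, 2) -> 19  [called from pack_ledger, line 27]
  pack_ledger([6, 10, 4, 10, 11], 11) -> 19  [called from main, line 33]
Log line origins:
  1 — main, line 32
  2 — pack_ledger, line 24
  3 — clip_value, line 2
  4 — clip_value, line 5
  5 — bind_quota, line 10
  6 — scan_readings, line 15
  7 — main, line 34
A correct fix: line 12: replace `+` with `*`.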